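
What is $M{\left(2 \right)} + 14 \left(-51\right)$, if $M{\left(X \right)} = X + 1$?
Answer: $-711$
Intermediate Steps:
$M{\left(X \right)} = 1 + X$
$M{\left(2 \right)} + 14 \left(-51\right) = \left(1 + 2\right) + 14 \left(-51\right) = 3 - 714 = -711$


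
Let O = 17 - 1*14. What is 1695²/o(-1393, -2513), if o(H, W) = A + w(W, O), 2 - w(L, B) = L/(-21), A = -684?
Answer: -1723815/481 ≈ -3583.8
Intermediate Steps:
O = 3 (O = 17 - 14 = 3)
w(L, B) = 2 + L/21 (w(L, B) = 2 - L/(-21) = 2 - L*(-1)/21 = 2 - (-1)*L/21 = 2 + L/21)
o(H, W) = -682 + W/21 (o(H, W) = -684 + (2 + W/21) = -682 + W/21)
1695²/o(-1393, -2513) = 1695²/(-682 + (1/21)*(-2513)) = 2873025/(-682 - 359/3) = 2873025/(-2405/3) = 2873025*(-3/2405) = -1723815/481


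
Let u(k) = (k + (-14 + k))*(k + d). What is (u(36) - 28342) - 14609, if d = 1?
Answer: -40805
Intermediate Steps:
u(k) = (1 + k)*(-14 + 2*k) (u(k) = (k + (-14 + k))*(k + 1) = (-14 + 2*k)*(1 + k) = (1 + k)*(-14 + 2*k))
(u(36) - 28342) - 14609 = ((-14 - 12*36 + 2*36**2) - 28342) - 14609 = ((-14 - 432 + 2*1296) - 28342) - 14609 = ((-14 - 432 + 2592) - 28342) - 14609 = (2146 - 28342) - 14609 = -26196 - 14609 = -40805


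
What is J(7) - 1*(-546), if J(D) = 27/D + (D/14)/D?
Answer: 7699/14 ≈ 549.93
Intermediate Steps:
J(D) = 1/14 + 27/D (J(D) = 27/D + (D*(1/14))/D = 27/D + (D/14)/D = 27/D + 1/14 = 1/14 + 27/D)
J(7) - 1*(-546) = (1/14)*(378 + 7)/7 - 1*(-546) = (1/14)*(1/7)*385 + 546 = 55/14 + 546 = 7699/14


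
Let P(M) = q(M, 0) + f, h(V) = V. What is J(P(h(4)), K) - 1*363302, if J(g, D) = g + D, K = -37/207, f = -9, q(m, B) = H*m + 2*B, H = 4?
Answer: -75202102/207 ≈ -3.6330e+5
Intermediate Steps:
q(m, B) = 2*B + 4*m (q(m, B) = 4*m + 2*B = 2*B + 4*m)
P(M) = -9 + 4*M (P(M) = (2*0 + 4*M) - 9 = (0 + 4*M) - 9 = 4*M - 9 = -9 + 4*M)
K = -37/207 (K = -37*1/207 = -37/207 ≈ -0.17874)
J(g, D) = D + g
J(P(h(4)), K) - 1*363302 = (-37/207 + (-9 + 4*4)) - 1*363302 = (-37/207 + (-9 + 16)) - 363302 = (-37/207 + 7) - 363302 = 1412/207 - 363302 = -75202102/207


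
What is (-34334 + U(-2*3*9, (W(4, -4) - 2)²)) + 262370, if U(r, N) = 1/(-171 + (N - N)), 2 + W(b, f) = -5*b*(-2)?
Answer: 38994155/171 ≈ 2.2804e+5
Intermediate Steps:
W(b, f) = -2 + 10*b (W(b, f) = -2 - 5*b*(-2) = -2 + 10*b)
U(r, N) = -1/171 (U(r, N) = 1/(-171 + 0) = 1/(-171) = -1/171)
(-34334 + U(-2*3*9, (W(4, -4) - 2)²)) + 262370 = (-34334 - 1/171) + 262370 = -5871115/171 + 262370 = 38994155/171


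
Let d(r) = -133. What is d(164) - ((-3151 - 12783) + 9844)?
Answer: 5957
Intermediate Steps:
d(164) - ((-3151 - 12783) + 9844) = -133 - ((-3151 - 12783) + 9844) = -133 - (-15934 + 9844) = -133 - 1*(-6090) = -133 + 6090 = 5957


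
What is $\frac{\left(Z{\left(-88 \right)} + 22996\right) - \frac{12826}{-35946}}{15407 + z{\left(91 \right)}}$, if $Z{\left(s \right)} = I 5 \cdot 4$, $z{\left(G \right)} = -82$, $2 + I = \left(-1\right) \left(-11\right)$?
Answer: $\frac{416548661}{275436225} \approx 1.5123$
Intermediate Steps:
$I = 9$ ($I = -2 - -11 = -2 + 11 = 9$)
$Z{\left(s \right)} = 180$ ($Z{\left(s \right)} = 9 \cdot 5 \cdot 4 = 9 \cdot 20 = 180$)
$\frac{\left(Z{\left(-88 \right)} + 22996\right) - \frac{12826}{-35946}}{15407 + z{\left(91 \right)}} = \frac{\left(180 + 22996\right) - \frac{12826}{-35946}}{15407 - 82} = \frac{23176 - - \frac{6413}{17973}}{15325} = \left(23176 + \frac{6413}{17973}\right) \frac{1}{15325} = \frac{416548661}{17973} \cdot \frac{1}{15325} = \frac{416548661}{275436225}$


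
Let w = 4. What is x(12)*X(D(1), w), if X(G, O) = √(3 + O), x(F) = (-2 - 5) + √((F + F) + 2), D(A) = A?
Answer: √7*(-7 + √26) ≈ -5.0295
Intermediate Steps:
x(F) = -7 + √(2 + 2*F) (x(F) = -7 + √(2*F + 2) = -7 + √(2 + 2*F))
x(12)*X(D(1), w) = (-7 + √(2 + 2*12))*√(3 + 4) = (-7 + √(2 + 24))*√7 = (-7 + √26)*√7 = √7*(-7 + √26)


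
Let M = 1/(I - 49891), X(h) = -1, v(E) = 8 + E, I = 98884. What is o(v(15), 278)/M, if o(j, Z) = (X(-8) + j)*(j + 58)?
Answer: 87305526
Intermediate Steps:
M = 1/48993 (M = 1/(98884 - 49891) = 1/48993 ≈ 2.0411e-5)
o(j, Z) = (-1 + j)*(58 + j) (o(j, Z) = (-1 + j)*(j + 58) = (-1 + j)*(58 + j))
o(v(15), 278)/M = (-58 + (8 + 15)² + 57*(8 + 15))/(1/48993) = (-58 + 23² + 57*23)*48993 = (-58 + 529 + 1311)*48993 = 1782*48993 = 87305526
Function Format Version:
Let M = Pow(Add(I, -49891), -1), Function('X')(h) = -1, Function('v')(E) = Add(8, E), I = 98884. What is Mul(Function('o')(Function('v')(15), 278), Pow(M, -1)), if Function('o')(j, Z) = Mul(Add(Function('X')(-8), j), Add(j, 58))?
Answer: 87305526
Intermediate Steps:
M = Rational(1, 48993) (M = Pow(Add(98884, -49891), -1) = Pow(48993, -1) = Rational(1, 48993) ≈ 2.0411e-5)
Function('o')(j, Z) = Mul(Add(-1, j), Add(58, j)) (Function('o')(j, Z) = Mul(Add(-1, j), Add(j, 58)) = Mul(Add(-1, j), Add(58, j)))
Mul(Function('o')(Function('v')(15), 278), Pow(M, -1)) = Mul(Add(-58, Pow(Add(8, 15), 2), Mul(57, Add(8, 15))), Pow(Rational(1, 48993), -1)) = Mul(Add(-58, Pow(23, 2), Mul(57, 23)), 48993) = Mul(Add(-58, 529, 1311), 48993) = Mul(1782, 48993) = 87305526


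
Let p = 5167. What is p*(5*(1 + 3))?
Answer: 103340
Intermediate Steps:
p*(5*(1 + 3)) = 5167*(5*(1 + 3)) = 5167*(5*4) = 5167*20 = 103340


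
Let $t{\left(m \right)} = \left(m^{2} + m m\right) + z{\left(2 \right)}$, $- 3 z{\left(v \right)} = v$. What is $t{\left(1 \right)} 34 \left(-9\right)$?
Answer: $-408$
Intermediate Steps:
$z{\left(v \right)} = - \frac{v}{3}$
$t{\left(m \right)} = - \frac{2}{3} + 2 m^{2}$ ($t{\left(m \right)} = \left(m^{2} + m m\right) - \frac{2}{3} = \left(m^{2} + m^{2}\right) - \frac{2}{3} = 2 m^{2} - \frac{2}{3} = - \frac{2}{3} + 2 m^{2}$)
$t{\left(1 \right)} 34 \left(-9\right) = \left(- \frac{2}{3} + 2 \cdot 1^{2}\right) 34 \left(-9\right) = \left(- \frac{2}{3} + 2 \cdot 1\right) 34 \left(-9\right) = \left(- \frac{2}{3} + 2\right) 34 \left(-9\right) = \frac{4}{3} \cdot 34 \left(-9\right) = \frac{136}{3} \left(-9\right) = -408$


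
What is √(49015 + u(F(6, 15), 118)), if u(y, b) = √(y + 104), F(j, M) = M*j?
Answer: √(49015 + √194) ≈ 221.42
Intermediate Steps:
u(y, b) = √(104 + y)
√(49015 + u(F(6, 15), 118)) = √(49015 + √(104 + 15*6)) = √(49015 + √(104 + 90)) = √(49015 + √194)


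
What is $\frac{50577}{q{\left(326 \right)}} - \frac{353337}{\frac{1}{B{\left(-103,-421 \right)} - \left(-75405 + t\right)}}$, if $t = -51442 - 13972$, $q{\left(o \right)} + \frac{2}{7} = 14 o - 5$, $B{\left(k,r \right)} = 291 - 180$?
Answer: $- \frac{529677748014157}{10637} \approx -4.9796 \cdot 10^{10}$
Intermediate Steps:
$B{\left(k,r \right)} = 111$ ($B{\left(k,r \right)} = 291 - 180 = 111$)
$q{\left(o \right)} = - \frac{37}{7} + 14 o$ ($q{\left(o \right)} = - \frac{2}{7} + \left(14 o - 5\right) = - \frac{2}{7} + \left(-5 + 14 o\right) = - \frac{37}{7} + 14 o$)
$t = -65414$
$\frac{50577}{q{\left(326 \right)}} - \frac{353337}{\frac{1}{B{\left(-103,-421 \right)} - \left(-75405 + t\right)}} = \frac{50577}{- \frac{37}{7} + 14 \cdot 326} - \frac{353337}{\frac{1}{111 + \left(75405 - -65414\right)}} = \frac{50577}{- \frac{37}{7} + 4564} - \frac{353337}{\frac{1}{111 + \left(75405 + 65414\right)}} = \frac{50577}{\frac{31911}{7}} - \frac{353337}{\frac{1}{111 + 140819}} = 50577 \cdot \frac{7}{31911} - \frac{353337}{\frac{1}{140930}} = \frac{118013}{10637} - 353337 \frac{1}{\frac{1}{140930}} = \frac{118013}{10637} - 49795783410 = - \frac{529677748014157}{10637}$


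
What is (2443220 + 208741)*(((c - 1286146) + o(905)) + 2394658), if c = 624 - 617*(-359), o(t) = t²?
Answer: 5700825091104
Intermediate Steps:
c = 222127 (c = 624 + 221503 = 222127)
(2443220 + 208741)*(((c - 1286146) + o(905)) + 2394658) = (2443220 + 208741)*(((222127 - 1286146) + 905²) + 2394658) = 2651961*((-1064019 + 819025) + 2394658) = 2651961*(-244994 + 2394658) = 2651961*2149664 = 5700825091104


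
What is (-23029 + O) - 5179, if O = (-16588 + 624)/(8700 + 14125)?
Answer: -643863564/22825 ≈ -28209.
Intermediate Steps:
O = -15964/22825 ≈ -0.69941
(-23029 + O) - 5179 = (-23029 - 15964/22825) - 5179 = -525652889/22825 - 5179 = -643863564/22825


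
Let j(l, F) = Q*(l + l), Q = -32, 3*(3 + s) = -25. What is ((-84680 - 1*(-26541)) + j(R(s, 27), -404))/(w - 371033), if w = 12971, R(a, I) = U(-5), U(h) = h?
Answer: 19273/119354 ≈ 0.16148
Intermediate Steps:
s = -34/3 (s = -3 + (⅓)*(-25) = -3 - 25/3 = -34/3 ≈ -11.333)
R(a, I) = -5
j(l, F) = -64*l (j(l, F) = -32*(l + l) = -64*l)
((-84680 - 1*(-26541)) + j(R(s, 27), -404))/(w - 371033) = ((-84680 - 1*(-26541)) - 64*(-5))/(12971 - 371033) = ((-84680 + 26541) + 320)/(-358062) = (-58139 + 320)*(-1/358062) = -57819*(-1/358062) = 19273/119354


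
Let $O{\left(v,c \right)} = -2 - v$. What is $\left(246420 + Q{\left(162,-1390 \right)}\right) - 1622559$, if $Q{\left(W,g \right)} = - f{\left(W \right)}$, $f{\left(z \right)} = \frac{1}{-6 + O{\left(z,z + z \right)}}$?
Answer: $- \frac{233943629}{170} \approx -1.3761 \cdot 10^{6}$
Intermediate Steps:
$f{\left(z \right)} = \frac{1}{-8 - z}$ ($f{\left(z \right)} = \frac{1}{-6 - \left(2 + z\right)} = \frac{1}{-8 - z}$)
$Q{\left(W,g \right)} = \frac{1}{8 + W}$ ($Q{\left(W,g \right)} = - \frac{-1}{8 + W} = \frac{1}{8 + W}$)
$\left(246420 + Q{\left(162,-1390 \right)}\right) - 1622559 = \left(246420 + \frac{1}{8 + 162}\right) - 1622559 = \left(246420 + \frac{1}{170}\right) - 1622559 = \frac{41891401}{170} - 1622559 = - \frac{233943629}{170}$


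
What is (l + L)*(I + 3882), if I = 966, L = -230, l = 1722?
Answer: 7233216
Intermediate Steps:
(l + L)*(I + 3882) = (1722 - 230)*(966 + 3882) = 1492*4848 = 7233216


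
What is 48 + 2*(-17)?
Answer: 14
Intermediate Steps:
48 + 2*(-17) = 48 - 34 = 14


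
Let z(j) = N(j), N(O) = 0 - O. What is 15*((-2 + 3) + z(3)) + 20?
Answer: -10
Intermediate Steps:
N(O) = -O
z(j) = -j
15*((-2 + 3) + z(3)) + 20 = 15*((-2 + 3) - 1*3) + 20 = 15*(1 - 3) + 20 = 15*(-2) + 20 = -30 + 20 = -10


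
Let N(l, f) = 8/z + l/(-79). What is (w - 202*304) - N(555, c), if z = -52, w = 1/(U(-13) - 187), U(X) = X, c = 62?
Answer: -12611729627/205400 ≈ -61401.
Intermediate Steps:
w = -1/200 (w = 1/(-13 - 187) = 1/(-200) = -1/200 ≈ -0.0050000)
N(l, f) = -2/13 - l/79 (N(l, f) = 8/(-52) + l/(-79) = 8*(-1/52) + l*(-1/79) = -2/13 - l/79)
(w - 202*304) - N(555, c) = (-1/200 - 202*304) - (-2/13 - 1/79*555) = (-1/200 - 61408) - (-2/13 - 555/79) = -12281601/200 - 1*(-7373/1027) = -12281601/200 + 7373/1027 = -12611729627/205400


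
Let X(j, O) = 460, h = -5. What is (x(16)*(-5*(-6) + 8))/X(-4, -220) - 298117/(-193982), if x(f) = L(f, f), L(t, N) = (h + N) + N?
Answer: 1826953/484955 ≈ 3.7673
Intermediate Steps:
L(t, N) = -5 + 2*N (L(t, N) = (-5 + N) + N = -5 + 2*N)
x(f) = -5 + 2*f
(x(16)*(-5*(-6) + 8))/X(-4, -220) - 298117/(-193982) = ((-5 + 2*16)*(-5*(-6) + 8))/460 - 298117/(-193982) = ((-5 + 32)*(30 + 8))*(1/460) - 298117*(-1/193982) = (27*38)*(1/460) + 298117/193982 = 1026*(1/460) + 298117/193982 = 513/230 + 298117/193982 = 1826953/484955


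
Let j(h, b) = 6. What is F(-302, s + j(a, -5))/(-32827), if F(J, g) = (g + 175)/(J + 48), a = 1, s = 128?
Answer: 309/8338058 ≈ 3.7059e-5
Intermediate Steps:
F(J, g) = (175 + g)/(48 + J)
F(-302, s + j(a, -5))/(-32827) = ((175 + (128 + 6))/(48 - 302))/(-32827) = ((175 + 134)/(-254))*(-1/32827) = -1/254*309*(-1/32827) = -309/254*(-1/32827) = 309/8338058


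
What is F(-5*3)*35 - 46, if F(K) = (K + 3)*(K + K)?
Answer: 12554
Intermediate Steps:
F(K) = 2*K*(3 + K) (F(K) = (3 + K)*(2*K) = 2*K*(3 + K))
F(-5*3)*35 - 46 = (2*(-5*3)*(3 - 5*3))*35 - 46 = (2*(-15)*(3 - 15))*35 - 46 = (2*(-15)*(-12))*35 - 46 = 360*35 - 46 = 12600 - 46 = 12554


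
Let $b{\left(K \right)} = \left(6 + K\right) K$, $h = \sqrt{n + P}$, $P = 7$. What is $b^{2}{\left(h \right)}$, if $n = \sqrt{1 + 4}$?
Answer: $\left(6 + \sqrt{7 + \sqrt{5}}\right)^{2} \left(7 + \sqrt{5}\right) \approx 754.63$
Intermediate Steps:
$n = \sqrt{5} \approx 2.2361$
$h = \sqrt{7 + \sqrt{5}}$ ($h = \sqrt{\sqrt{5} + 7} = \sqrt{7 + \sqrt{5}} \approx 3.0391$)
$b{\left(K \right)} = K \left(6 + K\right)$
$b^{2}{\left(h \right)} = \left(\sqrt{7 + \sqrt{5}} \left(6 + \sqrt{7 + \sqrt{5}}\right)\right)^{2} = \left(6 + \sqrt{7 + \sqrt{5}}\right)^{2} \left(7 + \sqrt{5}\right)$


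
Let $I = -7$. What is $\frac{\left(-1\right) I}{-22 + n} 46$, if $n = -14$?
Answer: $- \frac{161}{18} \approx -8.9444$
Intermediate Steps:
$\frac{\left(-1\right) I}{-22 + n} 46 = \frac{\left(-1\right) \left(-7\right)}{-22 - 14} \cdot 46 = \frac{7}{-36} \cdot 46 = 7 \left(- \frac{1}{36}\right) 46 = \left(- \frac{7}{36}\right) 46 = - \frac{161}{18}$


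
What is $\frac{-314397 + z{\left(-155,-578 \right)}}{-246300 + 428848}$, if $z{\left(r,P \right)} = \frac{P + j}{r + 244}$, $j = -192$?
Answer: $- \frac{27982103}{16246772} \approx -1.7223$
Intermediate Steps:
$z{\left(r,P \right)} = \frac{-192 + P}{244 + r}$ ($z{\left(r,P \right)} = \frac{P - 192}{r + 244} = \frac{-192 + P}{244 + r}$)
$\frac{-314397 + z{\left(-155,-578 \right)}}{-246300 + 428848} = \frac{-314397 + \frac{-192 - 578}{244 - 155}}{-246300 + 428848} = \frac{-314397 + \frac{1}{89} \left(-770\right)}{182548} = \left(-314397 + \frac{1}{89} \left(-770\right)\right) \frac{1}{182548} = \left(-314397 - \frac{770}{89}\right) \frac{1}{182548} = \left(- \frac{27982103}{89}\right) \frac{1}{182548} = - \frac{27982103}{16246772}$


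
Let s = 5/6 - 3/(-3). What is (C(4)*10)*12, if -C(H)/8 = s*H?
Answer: -7040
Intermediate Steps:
s = 11/6 (s = 5*(⅙) - 3*(-⅓) = ⅚ + 1 = 11/6 ≈ 1.8333)
C(H) = -44*H/3
(C(4)*10)*12 = (-44/3*4*10)*12 = -176/3*10*12 = -1760/3*12 = -7040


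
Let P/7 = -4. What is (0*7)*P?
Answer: 0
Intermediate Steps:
P = -28 (P = 7*(-4) = -28)
(0*7)*P = (0*7)*(-28) = 0*(-28) = 0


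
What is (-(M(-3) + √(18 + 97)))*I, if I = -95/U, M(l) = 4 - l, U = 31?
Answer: 665/31 + 95*√115/31 ≈ 54.315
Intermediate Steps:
I = -95/31 ≈ -3.0645
(-(M(-3) + √(18 + 97)))*I = -((4 - 1*(-3)) + √(18 + 97))*(-95/31) = -((4 + 3) + √115)*(-95/31) = -(7 + √115)*(-95/31) = (-7 - √115)*(-95/31) = 665/31 + 95*√115/31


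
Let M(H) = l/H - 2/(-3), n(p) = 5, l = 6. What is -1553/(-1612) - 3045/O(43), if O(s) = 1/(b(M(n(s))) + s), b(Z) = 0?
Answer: -211065667/1612 ≈ -1.3093e+5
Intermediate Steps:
M(H) = ⅔ + 6/H (M(H) = 6/H - 2/(-3) = 6/H - 2*(-⅓) = 6/H + ⅔ = ⅔ + 6/H)
O(s) = 1/s (O(s) = 1/(0 + s) = 1/s)
-1553/(-1612) - 3045/O(43) = -1553/(-1612) - 3045/(1/43) = -1553*(-1/1612) - 3045/1/43 = 1553/1612 - 3045*43 = 1553/1612 - 130935 = -211065667/1612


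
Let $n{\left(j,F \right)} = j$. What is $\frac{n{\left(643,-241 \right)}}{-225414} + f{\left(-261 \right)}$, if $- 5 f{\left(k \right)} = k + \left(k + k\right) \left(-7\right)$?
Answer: $- \frac{764832917}{1127070} \approx -678.6$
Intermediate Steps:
$f{\left(k \right)} = \frac{13 k}{5}$ ($f{\left(k \right)} = - \frac{k + \left(k + k\right) \left(-7\right)}{5} = - \frac{k + 2 k \left(-7\right)}{5} = - \frac{k - 14 k}{5} = - \frac{\left(-13\right) k}{5} = \frac{13 k}{5}$)
$\frac{n{\left(643,-241 \right)}}{-225414} + f{\left(-261 \right)} = \frac{643}{-225414} + \frac{13}{5} \left(-261\right) = 643 \left(- \frac{1}{225414}\right) - \frac{3393}{5} = - \frac{643}{225414} - \frac{3393}{5} = - \frac{764832917}{1127070}$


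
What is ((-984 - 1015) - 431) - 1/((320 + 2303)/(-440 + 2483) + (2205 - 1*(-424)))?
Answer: -13058020143/5373670 ≈ -2430.0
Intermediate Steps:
((-984 - 1015) - 431) - 1/((320 + 2303)/(-440 + 2483) + (2205 - 1*(-424))) = (-1999 - 431) - 1/(2623/2043 + (2205 + 424)) = -2430 - 1/(2623*(1/2043) + 2629) = -2430 - 1/(2623/2043 + 2629) = -2430 - 1/5373670/2043 = -2430 - 1*2043/5373670 = -2430 - 2043/5373670 = -13058020143/5373670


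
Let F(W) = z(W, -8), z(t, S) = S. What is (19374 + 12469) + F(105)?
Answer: 31835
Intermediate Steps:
F(W) = -8
(19374 + 12469) + F(105) = (19374 + 12469) - 8 = 31843 - 8 = 31835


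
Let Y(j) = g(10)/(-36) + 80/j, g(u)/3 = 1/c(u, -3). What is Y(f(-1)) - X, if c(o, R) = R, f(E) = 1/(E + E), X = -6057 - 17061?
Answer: 826489/36 ≈ 22958.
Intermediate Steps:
X = -23118
f(E) = 1/(2*E)
g(u) = -1 (g(u) = 3/(-3) = 3*(-1/3) = -1)
Y(j) = 1/36 + 80/j (Y(j) = -1/(-36) + 80/j = -1*(-1/36) + 80/j = 1/36 + 80/j)
Y(f(-1)) - X = (2880 + (1/2)/(-1))/(36*(((1/2)/(-1)))) - 1*(-23118) = (2880 + (1/2)*(-1))/(36*(((1/2)*(-1)))) + 23118 = (2880 - 1/2)/(36*(-1/2)) + 23118 = (1/36)*(-2)*(5759/2) + 23118 = -5759/36 + 23118 = 826489/36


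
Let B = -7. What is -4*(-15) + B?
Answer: 53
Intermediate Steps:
-4*(-15) + B = -4*(-15) - 7 = 60 - 7 = 53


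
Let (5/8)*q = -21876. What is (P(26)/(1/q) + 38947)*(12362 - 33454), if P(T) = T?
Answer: 91865636516/5 ≈ 1.8373e+10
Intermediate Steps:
q = -175008/5 (q = (8/5)*(-21876) = -175008/5 ≈ -35002.)
(P(26)/(1/q) + 38947)*(12362 - 33454) = (26/(1/(-175008/5)) + 38947)*(12362 - 33454) = (26/(-5/175008) + 38947)*(-21092) = (26*(-175008/5) + 38947)*(-21092) = (-4550208/5 + 38947)*(-21092) = -4355473/5*(-21092) = 91865636516/5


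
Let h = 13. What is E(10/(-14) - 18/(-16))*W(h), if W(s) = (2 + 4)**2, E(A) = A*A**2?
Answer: 109503/43904 ≈ 2.4941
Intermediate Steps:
E(A) = A**3
W(s) = 36 (W(s) = 6**2 = 36)
E(10/(-14) - 18/(-16))*W(h) = (10/(-14) - 18/(-16))**3*36 = (10*(-1/14) - 18*(-1/16))**3*36 = (-5/7 + 9/8)**3*36 = (23/56)**3*36 = (12167/175616)*36 = 109503/43904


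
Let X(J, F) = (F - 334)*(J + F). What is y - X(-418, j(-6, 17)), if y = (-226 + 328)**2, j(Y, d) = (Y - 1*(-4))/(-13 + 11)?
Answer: -128457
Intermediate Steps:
j(Y, d) = -2 - Y/2 (j(Y, d) = (Y + 4)/(-2) = (4 + Y)*(-1/2) = -2 - Y/2)
X(J, F) = (-334 + F)*(F + J)
y = 10404 (y = 102**2 = 10404)
y - X(-418, j(-6, 17)) = 10404 - ((-2 - 1/2*(-6))**2 - 334*(-2 - 1/2*(-6)) - 334*(-418) + (-2 - 1/2*(-6))*(-418)) = 10404 - ((-2 + 3)**2 - 334*(-2 + 3) + 139612 + (-2 + 3)*(-418)) = 10404 - (1**2 - 334*1 + 139612 + 1*(-418)) = 10404 - (1 - 334 + 139612 - 418) = 10404 - 1*138861 = 10404 - 138861 = -128457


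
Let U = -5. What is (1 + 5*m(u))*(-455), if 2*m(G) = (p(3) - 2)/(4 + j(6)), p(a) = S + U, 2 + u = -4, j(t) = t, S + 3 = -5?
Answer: 5005/4 ≈ 1251.3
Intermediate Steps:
S = -8 (S = -3 - 5 = -8)
u = -6 (u = -2 - 4 = -6)
p(a) = -13 (p(a) = -8 - 5 = -13)
m(G) = -¾ (m(G) = ((-13 - 2)/(4 + 6))/2 = (-15/10)/2 = (-15*⅒)/2 = (½)*(-3/2) = -¾)
(1 + 5*m(u))*(-455) = (1 + 5*(-¾))*(-455) = (1 - 15/4)*(-455) = -11/4*(-455) = 5005/4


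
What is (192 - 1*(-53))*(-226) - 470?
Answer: -55840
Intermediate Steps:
(192 - 1*(-53))*(-226) - 470 = (192 + 53)*(-226) - 470 = 245*(-226) - 470 = -55370 - 470 = -55840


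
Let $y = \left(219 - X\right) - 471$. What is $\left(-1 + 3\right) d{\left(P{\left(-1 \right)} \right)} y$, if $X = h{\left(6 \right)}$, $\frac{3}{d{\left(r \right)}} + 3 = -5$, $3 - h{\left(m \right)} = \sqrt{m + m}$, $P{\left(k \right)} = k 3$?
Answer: $\frac{765}{4} - \frac{3 \sqrt{3}}{2} \approx 188.65$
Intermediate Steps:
$P{\left(k \right)} = 3 k$
$h{\left(m \right)} = 3 - \sqrt{2} \sqrt{m}$ ($h{\left(m \right)} = 3 - \sqrt{m + m} = 3 - \sqrt{2 m} = 3 - \sqrt{2} \sqrt{m}$)
$d{\left(r \right)} = - \frac{3}{8}$ ($d{\left(r \right)} = \frac{3}{-3 - 5} = \frac{3}{-8} = 3 \left(- \frac{1}{8}\right) = - \frac{3}{8}$)
$X = 3 - 2 \sqrt{3}$ ($X = 3 - \sqrt{2} \sqrt{6} = 3 - 2 \sqrt{3} \approx -0.4641$)
$y = -255 + 2 \sqrt{3}$ ($y = \left(219 - \left(3 - 2 \sqrt{3}\right)\right) - 471 = \left(216 + 2 \sqrt{3}\right) - 471 = -255 + 2 \sqrt{3} \approx -251.54$)
$\left(-1 + 3\right) d{\left(P{\left(-1 \right)} \right)} y = \left(-1 + 3\right) \left(- \frac{3}{8}\right) \left(-255 + 2 \sqrt{3}\right) = 2 \left(- \frac{3}{8}\right) \left(-255 + 2 \sqrt{3}\right) = - \frac{3 \left(-255 + 2 \sqrt{3}\right)}{4} = \frac{765}{4} - \frac{3 \sqrt{3}}{2}$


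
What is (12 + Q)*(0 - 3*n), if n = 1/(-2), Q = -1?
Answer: 33/2 ≈ 16.500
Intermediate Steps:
n = -½ ≈ -0.50000
(12 + Q)*(0 - 3*n) = (12 - 1)*(0 - 3*(-½)) = 11*(0 + 3/2) = 11*(3/2) = 33/2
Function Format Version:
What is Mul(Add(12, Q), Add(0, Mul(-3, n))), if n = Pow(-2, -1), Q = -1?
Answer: Rational(33, 2) ≈ 16.500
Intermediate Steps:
n = Rational(-1, 2) ≈ -0.50000
Mul(Add(12, Q), Add(0, Mul(-3, n))) = Mul(Add(12, -1), Add(0, Mul(-3, Rational(-1, 2)))) = Mul(11, Add(0, Rational(3, 2))) = Mul(11, Rational(3, 2)) = Rational(33, 2)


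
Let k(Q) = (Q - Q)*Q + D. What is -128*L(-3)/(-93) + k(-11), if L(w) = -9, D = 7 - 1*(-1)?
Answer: -136/31 ≈ -4.3871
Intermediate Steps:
D = 8 (D = 7 + 1 = 8)
k(Q) = 8 (k(Q) = (Q - Q)*Q + 8 = 0*Q + 8 = 0 + 8 = 8)
-128*L(-3)/(-93) + k(-11) = -(-1152)/(-93) + 8 = -(-1152)*(-1)/93 + 8 = -128*3/31 + 8 = -384/31 + 8 = -136/31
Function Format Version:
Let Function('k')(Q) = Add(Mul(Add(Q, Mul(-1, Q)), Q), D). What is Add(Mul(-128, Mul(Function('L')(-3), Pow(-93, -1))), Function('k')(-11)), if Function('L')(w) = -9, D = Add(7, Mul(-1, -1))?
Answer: Rational(-136, 31) ≈ -4.3871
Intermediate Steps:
D = 8 (D = Add(7, 1) = 8)
Function('k')(Q) = 8 (Function('k')(Q) = Add(Mul(Add(Q, Mul(-1, Q)), Q), 8) = Add(Mul(0, Q), 8) = Add(0, 8) = 8)
Add(Mul(-128, Mul(Function('L')(-3), Pow(-93, -1))), Function('k')(-11)) = Add(Mul(-128, Mul(-9, Pow(-93, -1))), 8) = Add(Mul(-128, Mul(-9, Rational(-1, 93))), 8) = Add(Mul(-128, Rational(3, 31)), 8) = Add(Rational(-384, 31), 8) = Rational(-136, 31)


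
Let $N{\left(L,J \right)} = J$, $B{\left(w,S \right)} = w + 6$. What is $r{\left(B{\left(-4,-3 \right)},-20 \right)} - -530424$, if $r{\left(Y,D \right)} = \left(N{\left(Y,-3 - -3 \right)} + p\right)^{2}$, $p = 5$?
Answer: $530449$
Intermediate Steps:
$B{\left(w,S \right)} = 6 + w$
$r{\left(Y,D \right)} = 25$ ($r{\left(Y,D \right)} = \left(\left(-3 - -3\right) + 5\right)^{2} = \left(\left(-3 + 3\right) + 5\right)^{2} = \left(0 + 5\right)^{2} = 5^{2} = 25$)
$r{\left(B{\left(-4,-3 \right)},-20 \right)} - -530424 = 25 - -530424 = 25 + 530424 = 530449$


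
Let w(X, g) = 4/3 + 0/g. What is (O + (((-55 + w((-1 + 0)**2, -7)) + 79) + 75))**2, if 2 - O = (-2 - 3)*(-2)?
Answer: 76729/9 ≈ 8525.4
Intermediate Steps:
w(X, g) = 4/3 (w(X, g) = 4*(1/3) + 0 = 4/3 + 0 = 4/3)
O = -8 (O = 2 - (-2 - 3)*(-2) = 2 - (-5)*(-2) = 2 - 1*10 = 2 - 10 = -8)
(O + (((-55 + w((-1 + 0)**2, -7)) + 79) + 75))**2 = (-8 + (((-55 + 4/3) + 79) + 75))**2 = (-8 + ((-161/3 + 79) + 75))**2 = (-8 + (76/3 + 75))**2 = (-8 + 301/3)**2 = (277/3)**2 = 76729/9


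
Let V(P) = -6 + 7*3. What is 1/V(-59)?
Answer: 1/15 ≈ 0.066667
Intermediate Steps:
V(P) = 15 (V(P) = -6 + 21 = 15)
1/V(-59) = 1/15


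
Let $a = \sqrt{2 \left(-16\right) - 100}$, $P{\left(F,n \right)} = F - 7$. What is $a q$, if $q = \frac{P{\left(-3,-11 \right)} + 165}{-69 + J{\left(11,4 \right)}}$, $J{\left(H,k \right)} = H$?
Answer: $- \frac{155 i \sqrt{33}}{29} \approx - 30.704 i$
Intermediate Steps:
$P{\left(F,n \right)} = -7 + F$
$q = - \frac{155}{58}$ ($q = \frac{\left(-7 - 3\right) + 165}{-69 + 11} = \frac{-10 + 165}{-58} = 155 \left(- \frac{1}{58}\right) = - \frac{155}{58} \approx -2.6724$)
$a = 2 i \sqrt{33}$ ($a = \sqrt{-32 - 100} = \sqrt{-132} = 2 i \sqrt{33} \approx 11.489 i$)
$a q = 2 i \sqrt{33} \left(- \frac{155}{58}\right) = - \frac{155 i \sqrt{33}}{29}$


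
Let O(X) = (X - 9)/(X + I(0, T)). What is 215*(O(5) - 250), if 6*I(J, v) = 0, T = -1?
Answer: -53922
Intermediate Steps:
I(J, v) = 0 (I(J, v) = (⅙)*0 = 0)
O(X) = (-9 + X)/X (O(X) = (X - 9)/(X + 0) = (-9 + X)/X)
215*(O(5) - 250) = 215*((-9 + 5)/5 - 250) = 215*((⅕)*(-4) - 250) = 215*(-⅘ - 250) = 215*(-1254/5) = -53922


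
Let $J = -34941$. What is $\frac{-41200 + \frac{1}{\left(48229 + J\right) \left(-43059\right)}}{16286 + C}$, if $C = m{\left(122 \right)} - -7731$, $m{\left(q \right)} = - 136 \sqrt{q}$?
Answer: $- \frac{566160456951220817}{328744713890057784} - \frac{400746461596817 \sqrt{122}}{41093089236257223} \approx -1.8299$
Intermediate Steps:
$C = 7731 - 136 \sqrt{122}$ ($C = - 136 \sqrt{122} - -7731 = - 136 \sqrt{122} + 7731 = 7731 - 136 \sqrt{122} \approx 6228.8$)
$\frac{-41200 + \frac{1}{\left(48229 + J\right) \left(-43059\right)}}{16286 + C} = \frac{-41200 + \frac{1}{\left(48229 - 34941\right) \left(-43059\right)}}{16286 + \left(7731 - 136 \sqrt{122}\right)} = \frac{-41200 + \frac{1}{13288} \left(- \frac{1}{43059}\right)}{24017 - 136 \sqrt{122}} = \frac{-41200 - \frac{1}{572167992}}{24017 - 136 \sqrt{122}} = - \frac{23573321270401}{572167992 \left(24017 - 136 \sqrt{122}\right)}$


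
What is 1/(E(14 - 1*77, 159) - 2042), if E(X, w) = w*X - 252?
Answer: -1/12311 ≈ -8.1228e-5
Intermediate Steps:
E(X, w) = -252 + X*w (E(X, w) = X*w - 252 = -252 + X*w)
1/(E(14 - 1*77, 159) - 2042) = 1/((-252 + (14 - 1*77)*159) - 2042) = 1/((-252 + (14 - 77)*159) - 2042) = 1/((-252 - 63*159) - 2042) = 1/((-252 - 10017) - 2042) = 1/(-10269 - 2042) = 1/(-12311) = -1/12311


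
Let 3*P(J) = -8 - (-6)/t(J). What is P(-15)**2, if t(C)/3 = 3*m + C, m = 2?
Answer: 5476/729 ≈ 7.5117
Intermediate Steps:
t(C) = 18 + 3*C (t(C) = 3*(3*2 + C) = 3*(6 + C) = 18 + 3*C)
P(J) = -8/3 + 2/(18 + 3*J) (P(J) = (-8 - (-6)/(18 + 3*J))/3 = (-8 + 6/(18 + 3*J))/3 = -8/3 + 2/(18 + 3*J))
P(-15)**2 = (2*(-23 - 4*(-15))/(3*(6 - 15)))**2 = ((2/3)*(-23 + 60)/(-9))**2 = ((2/3)*(-1/9)*37)**2 = (-74/27)**2 = 5476/729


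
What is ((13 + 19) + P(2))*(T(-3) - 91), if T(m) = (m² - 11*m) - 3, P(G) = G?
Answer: -1768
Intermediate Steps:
T(m) = -3 + m² - 11*m
((13 + 19) + P(2))*(T(-3) - 91) = ((13 + 19) + 2)*((-3 + (-3)² - 11*(-3)) - 91) = (32 + 2)*((-3 + 9 + 33) - 91) = 34*(39 - 91) = 34*(-52) = -1768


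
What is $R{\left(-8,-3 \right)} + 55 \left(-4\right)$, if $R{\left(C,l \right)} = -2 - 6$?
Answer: $-228$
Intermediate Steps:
$R{\left(C,l \right)} = -8$
$R{\left(-8,-3 \right)} + 55 \left(-4\right) = -8 + 55 \left(-4\right) = -8 - 220 = -228$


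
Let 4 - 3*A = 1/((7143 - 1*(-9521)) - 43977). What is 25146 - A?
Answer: 2060328841/81939 ≈ 25145.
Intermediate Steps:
A = 109253/81939 (A = 4/3 - 1/(3*((7143 - 1*(-9521)) - 43977)) = 4/3 - 1/(3*((7143 + 9521) - 43977)) = 4/3 - 1/(3*(16664 - 43977)) = 4/3 - 1/3/(-27313) = 4/3 - 1/3*(-1/27313) = 4/3 + 1/81939 = 109253/81939 ≈ 1.3333)
25146 - A = 25146 - 1*109253/81939 = 25146 - 109253/81939 = 2060328841/81939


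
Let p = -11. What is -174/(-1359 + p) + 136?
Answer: 93247/685 ≈ 136.13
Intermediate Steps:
-174/(-1359 + p) + 136 = -174/(-1359 - 11) + 136 = -174/(-1370) + 136 = -174*(-1/1370) + 136 = 87/685 + 136 = 93247/685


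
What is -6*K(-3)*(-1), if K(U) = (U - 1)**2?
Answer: 96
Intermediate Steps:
K(U) = (-1 + U)**2
-6*K(-3)*(-1) = -6*(-1 - 3)**2*(-1) = -6*(-4)**2*(-1) = -6*16*(-1) = -96*(-1) = 96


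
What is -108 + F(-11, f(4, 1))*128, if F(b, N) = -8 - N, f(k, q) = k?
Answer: -1644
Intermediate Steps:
-108 + F(-11, f(4, 1))*128 = -108 + (-8 - 1*4)*128 = -108 + (-8 - 4)*128 = -108 - 12*128 = -108 - 1536 = -1644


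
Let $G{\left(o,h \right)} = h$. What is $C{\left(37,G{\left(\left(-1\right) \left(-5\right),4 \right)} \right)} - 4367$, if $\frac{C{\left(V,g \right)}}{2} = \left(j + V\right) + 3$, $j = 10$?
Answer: $-4267$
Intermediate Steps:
$C{\left(V,g \right)} = 26 + 2 V$ ($C{\left(V,g \right)} = 2 \left(\left(10 + V\right) + 3\right) = 2 \left(13 + V\right) = 26 + 2 V$)
$C{\left(37,G{\left(\left(-1\right) \left(-5\right),4 \right)} \right)} - 4367 = \left(26 + 2 \cdot 37\right) - 4367 = \left(26 + 74\right) - 4367 = 100 - 4367 = -4267$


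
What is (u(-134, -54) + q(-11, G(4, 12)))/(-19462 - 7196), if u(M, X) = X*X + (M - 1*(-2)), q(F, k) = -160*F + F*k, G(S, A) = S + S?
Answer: -2228/13329 ≈ -0.16715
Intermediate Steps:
G(S, A) = 2*S
u(M, X) = 2 + M + X² (u(M, X) = X² + (M + 2) = X² + (2 + M) = 2 + M + X²)
(u(-134, -54) + q(-11, G(4, 12)))/(-19462 - 7196) = ((2 - 134 + (-54)²) - 11*(-160 + 2*4))/(-19462 - 7196) = ((2 - 134 + 2916) - 11*(-160 + 8))/(-26658) = (2784 - 11*(-152))*(-1/26658) = (2784 + 1672)*(-1/26658) = 4456*(-1/26658) = -2228/13329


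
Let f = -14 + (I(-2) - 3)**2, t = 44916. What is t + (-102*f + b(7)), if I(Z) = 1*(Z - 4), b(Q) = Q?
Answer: 38089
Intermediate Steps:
I(Z) = -4 + Z (I(Z) = 1*(-4 + Z) = -4 + Z)
f = 67 (f = -14 + ((-4 - 2) - 3)**2 = -14 + (-6 - 3)**2 = -14 + (-9)**2 = -14 + 81 = 67)
t + (-102*f + b(7)) = 44916 + (-102*67 + 7) = 44916 + (-6834 + 7) = 44916 - 6827 = 38089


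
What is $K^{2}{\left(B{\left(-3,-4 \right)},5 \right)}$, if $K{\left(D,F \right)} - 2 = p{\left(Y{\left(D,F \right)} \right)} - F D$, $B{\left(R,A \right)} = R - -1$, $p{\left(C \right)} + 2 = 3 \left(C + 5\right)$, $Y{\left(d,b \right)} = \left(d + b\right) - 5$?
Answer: $361$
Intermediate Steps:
$Y{\left(d,b \right)} = -5 + b + d$ ($Y{\left(d,b \right)} = \left(b + d\right) - 5 = -5 + b + d$)
$p{\left(C \right)} = 13 + 3 C$ ($p{\left(C \right)} = -2 + 3 \left(C + 5\right) = -2 + 3 \left(5 + C\right) = -2 + \left(15 + 3 C\right) = 13 + 3 C$)
$B{\left(R,A \right)} = 1 + R$ ($B{\left(R,A \right)} = R + 1 = 1 + R$)
$K{\left(D,F \right)} = 3 D + 3 F - D F$ ($K{\left(D,F \right)} = 2 - \left(-13 - 3 \left(-5 + F + D\right) + F D\right) = 2 - \left(-13 - 3 \left(-5 + D + F\right) + D F\right) = 2 - \left(2 - 3 D - 3 F + D F\right) = 3 D + 3 F - D F$)
$K^{2}{\left(B{\left(-3,-4 \right)},5 \right)} = \left(3 \left(1 - 3\right) + 3 \cdot 5 - \left(1 - 3\right) 5\right)^{2} = \left(3 \left(-2\right) + 15 - \left(-2\right) 5\right)^{2} = \left(-6 + 15 + 10\right)^{2} = 19^{2} = 361$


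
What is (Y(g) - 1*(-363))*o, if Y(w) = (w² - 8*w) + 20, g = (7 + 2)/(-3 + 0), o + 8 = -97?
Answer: -43680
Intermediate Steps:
o = -105 (o = -8 - 97 = -105)
g = -3 (g = 9/(-3) = 9*(-⅓) = -3)
Y(w) = 20 + w² - 8*w
(Y(g) - 1*(-363))*o = ((20 + (-3)² - 8*(-3)) - 1*(-363))*(-105) = ((20 + 9 + 24) + 363)*(-105) = (53 + 363)*(-105) = 416*(-105) = -43680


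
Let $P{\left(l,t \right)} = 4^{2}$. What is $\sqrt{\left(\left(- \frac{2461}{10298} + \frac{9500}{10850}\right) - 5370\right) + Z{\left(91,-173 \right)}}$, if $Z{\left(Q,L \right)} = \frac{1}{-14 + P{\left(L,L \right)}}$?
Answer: $\frac{2 i \sqrt{1675666605157979}}{1117333} \approx 73.273 i$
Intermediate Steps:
$P{\left(l,t \right)} = 16$
$Z{\left(Q,L \right)} = \frac{1}{2}$ ($Z{\left(Q,L \right)} = \frac{1}{-14 + 16} = \frac{1}{2}$)
$\sqrt{\left(\left(- \frac{2461}{10298} + \frac{9500}{10850}\right) - 5370\right) + Z{\left(91,-173 \right)}} = \sqrt{\left(\left(- \frac{2461}{10298} + \frac{9500}{10850}\right) - 5370\right) + \frac{1}{2}} = \sqrt{\left(\left(\left(-2461\right) \frac{1}{10298} + 9500 \cdot \frac{1}{10850}\right) - 5370\right) + \frac{1}{2}} = \sqrt{\left(\left(- \frac{2461}{10298} + \frac{190}{217}\right) - 5370\right) + \frac{1}{2}} = \sqrt{\left(\frac{1422583}{2234666} - 5370\right) + \frac{1}{2}} = \sqrt{- \frac{11998733837}{2234666} + \frac{1}{2}} = \sqrt{- \frac{5998808252}{1117333}} = \frac{2 i \sqrt{1675666605157979}}{1117333}$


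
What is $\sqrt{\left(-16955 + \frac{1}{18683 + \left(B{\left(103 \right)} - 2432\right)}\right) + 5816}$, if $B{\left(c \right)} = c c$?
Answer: $\frac{i \sqrt{2009084614385}}{13430} \approx 105.54 i$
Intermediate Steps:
$B{\left(c \right)} = c^{2}$
$\sqrt{\left(-16955 + \frac{1}{18683 + \left(B{\left(103 \right)} - 2432\right)}\right) + 5816} = \sqrt{\left(-16955 + \frac{1}{18683 + \left(103^{2} - 2432\right)}\right) + 5816} = \sqrt{\left(-16955 + \frac{1}{18683 + \left(10609 - 2432\right)}\right) + 5816} = \sqrt{\left(-16955 + \frac{1}{18683 + 8177}\right) + 5816} = \sqrt{\left(-16955 + \frac{1}{26860}\right) + 5816} = \sqrt{- \frac{455411299}{26860} + 5816} = \sqrt{- \frac{299193539}{26860}} = \frac{i \sqrt{2009084614385}}{13430}$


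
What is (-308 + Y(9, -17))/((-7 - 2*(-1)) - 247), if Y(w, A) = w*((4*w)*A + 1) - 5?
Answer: 1453/63 ≈ 23.063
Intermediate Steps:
Y(w, A) = -5 + w*(1 + 4*A*w) (Y(w, A) = w*(4*A*w + 1) - 5 = w*(1 + 4*A*w) - 5 = -5 + w*(1 + 4*A*w))
(-308 + Y(9, -17))/((-7 - 2*(-1)) - 247) = (-308 + (-5 + 9 + 4*(-17)*9²))/((-7 - 2*(-1)) - 247) = (-308 + (-5 + 9 + 4*(-17)*81))/((-7 + 2) - 247) = (-308 + (-5 + 9 - 5508))/(-5 - 247) = (-308 - 5504)/(-252) = -5812*(-1/252) = 1453/63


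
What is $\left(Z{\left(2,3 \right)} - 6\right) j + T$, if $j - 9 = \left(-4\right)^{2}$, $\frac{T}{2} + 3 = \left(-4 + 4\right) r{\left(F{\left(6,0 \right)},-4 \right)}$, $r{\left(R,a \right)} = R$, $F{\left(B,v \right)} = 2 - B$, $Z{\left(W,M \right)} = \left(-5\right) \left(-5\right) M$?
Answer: $1719$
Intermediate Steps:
$Z{\left(W,M \right)} = 25 M$
$T = -6$ ($T = -6 + 2 \left(-4 + 4\right) \left(2 - 6\right) = -6 + 2 \cdot 0 \left(2 - 6\right) = -6 + 2 \cdot 0 \left(-4\right) = -6 + 2 \cdot 0 = -6 + 0 = -6$)
$j = 25$ ($j = 9 + \left(-4\right)^{2} = 9 + 16 = 25$)
$\left(Z{\left(2,3 \right)} - 6\right) j + T = \left(25 \cdot 3 - 6\right) 25 - 6 = \left(75 - 6\right) 25 - 6 = 69 \cdot 25 - 6 = 1725 - 6 = 1719$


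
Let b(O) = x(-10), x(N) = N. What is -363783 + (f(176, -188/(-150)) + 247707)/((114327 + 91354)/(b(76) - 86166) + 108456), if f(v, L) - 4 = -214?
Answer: -3399930449607753/9346098575 ≈ -3.6378e+5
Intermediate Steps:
f(v, L) = -210 (f(v, L) = 4 - 214 = -210)
b(O) = -10
-363783 + (f(176, -188/(-150)) + 247707)/((114327 + 91354)/(b(76) - 86166) + 108456) = -363783 + (-210 + 247707)/((114327 + 91354)/(-10 - 86166) + 108456) = -363783 + 247497/(205681/(-86176) + 108456) = -363783 + 247497/(205681*(-1/86176) + 108456) = -363783 + 247497/(-205681/86176 + 108456) = -363783 + 247497/(9346098575/86176) = -363783 + 247497*(86176/9346098575) = -363783 + 21328301472/9346098575 = -3399930449607753/9346098575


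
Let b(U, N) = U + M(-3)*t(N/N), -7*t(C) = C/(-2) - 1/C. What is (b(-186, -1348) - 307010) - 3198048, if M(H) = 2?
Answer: -24536705/7 ≈ -3.5052e+6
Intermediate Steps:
t(C) = 1/(7*C) + C/14 (t(C) = -(C/(-2) - 1/C)/7 = -(C*(-1/2) - 1/C)/7 = -(-C/2 - 1/C)/7 = -(-1/C - C/2)/7 = 1/(7*C) + C/14)
b(U, N) = 3/7 + U (b(U, N) = U + 2*((2 + (N/N)**2)/(14*((N/N)))) = U + 2*((1/14)*(2 + 1**2)/1) = U + 2*((1/14)*1*(2 + 1)) = U + 2*((1/14)*1*3) = U + 2*(3/14) = U + 3/7 = 3/7 + U)
(b(-186, -1348) - 307010) - 3198048 = ((3/7 - 186) - 307010) - 3198048 = (-1299/7 - 307010) - 3198048 = -2150369/7 - 3198048 = -24536705/7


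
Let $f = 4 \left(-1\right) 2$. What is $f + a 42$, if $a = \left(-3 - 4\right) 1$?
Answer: $-302$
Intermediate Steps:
$f = -8$ ($f = \left(-4\right) 2 = -8$)
$a = -7$ ($a = \left(-7\right) 1 = -7$)
$f + a 42 = -8 - 294 = -302$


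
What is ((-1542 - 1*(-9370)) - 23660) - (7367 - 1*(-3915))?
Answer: -27114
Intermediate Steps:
((-1542 - 1*(-9370)) - 23660) - (7367 - 1*(-3915)) = ((-1542 + 9370) - 23660) - (7367 + 3915) = (7828 - 23660) - 1*11282 = -15832 - 11282 = -27114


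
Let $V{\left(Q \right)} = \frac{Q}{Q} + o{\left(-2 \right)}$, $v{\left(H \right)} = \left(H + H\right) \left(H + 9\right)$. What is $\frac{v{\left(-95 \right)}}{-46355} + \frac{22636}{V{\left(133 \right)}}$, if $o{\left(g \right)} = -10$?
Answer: $- \frac{209887768}{83439} \approx -2515.5$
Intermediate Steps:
$v{\left(H \right)} = 2 H \left(9 + H\right)$
$V{\left(Q \right)} = -9$ ($V{\left(Q \right)} = \frac{Q}{Q} - 10 = 1 - 10 = -9$)
$\frac{v{\left(-95 \right)}}{-46355} + \frac{22636}{V{\left(133 \right)}} = \frac{2 \left(-95\right) \left(9 - 95\right)}{-46355} + \frac{22636}{-9} = 2 \left(-95\right) \left(-86\right) \left(- \frac{1}{46355}\right) + 22636 \left(- \frac{1}{9}\right) = 16340 \left(- \frac{1}{46355}\right) - \frac{22636}{9} = - \frac{3268}{9271} - \frac{22636}{9} = - \frac{209887768}{83439}$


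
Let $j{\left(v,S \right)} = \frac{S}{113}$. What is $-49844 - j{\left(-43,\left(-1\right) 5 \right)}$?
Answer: $- \frac{5632367}{113} \approx -49844.0$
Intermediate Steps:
$j{\left(v,S \right)} = \frac{S}{113}$ ($j{\left(v,S \right)} = S \frac{1}{113} = \frac{S}{113}$)
$-49844 - j{\left(-43,\left(-1\right) 5 \right)} = -49844 - \frac{\left(-1\right) 5}{113} = -49844 - \frac{1}{113} \left(-5\right) = -49844 - - \frac{5}{113} = -49844 + \frac{5}{113} = - \frac{5632367}{113}$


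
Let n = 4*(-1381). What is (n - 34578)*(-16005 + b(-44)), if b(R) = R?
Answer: 643596998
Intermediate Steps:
n = -5524
(n - 34578)*(-16005 + b(-44)) = (-5524 - 34578)*(-16005 - 44) = -40102*(-16049) = 643596998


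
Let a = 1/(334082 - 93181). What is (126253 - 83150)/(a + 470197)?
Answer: 10383555803/113270927498 ≈ 0.091670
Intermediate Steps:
a = 1/240901 ≈ 4.1511e-6
(126253 - 83150)/(a + 470197) = (126253 - 83150)/(1/240901 + 470197) = 43103/(113270927498/240901) = 43103*(240901/113270927498) = 10383555803/113270927498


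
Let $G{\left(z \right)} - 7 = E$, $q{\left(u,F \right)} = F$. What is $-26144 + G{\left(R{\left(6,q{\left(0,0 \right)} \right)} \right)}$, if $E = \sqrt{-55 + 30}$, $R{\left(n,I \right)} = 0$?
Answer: $-26137 + 5 i \approx -26137.0 + 5.0 i$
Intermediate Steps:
$E = 5 i$ ($E = \sqrt{-25} = 5 i \approx 5.0 i$)
$G{\left(z \right)} = 7 + 5 i$
$-26144 + G{\left(R{\left(6,q{\left(0,0 \right)} \right)} \right)} = -26144 + \left(7 + 5 i\right) = -26137 + 5 i$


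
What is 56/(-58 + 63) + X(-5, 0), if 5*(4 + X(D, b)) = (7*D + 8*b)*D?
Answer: 211/5 ≈ 42.200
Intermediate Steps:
X(D, b) = -4 + D*(7*D + 8*b)/5 (X(D, b) = -4 + ((7*D + 8*b)*D)/5 = -4 + (D*(7*D + 8*b))/5 = -4 + D*(7*D + 8*b)/5)
56/(-58 + 63) + X(-5, 0) = 56/(-58 + 63) + (-4 + (7/5)*(-5)**2 + (8/5)*(-5)*0) = 56/5 + (-4 + (7/5)*25 + 0) = (1/5)*56 + (-4 + 35 + 0) = 56/5 + 31 = 211/5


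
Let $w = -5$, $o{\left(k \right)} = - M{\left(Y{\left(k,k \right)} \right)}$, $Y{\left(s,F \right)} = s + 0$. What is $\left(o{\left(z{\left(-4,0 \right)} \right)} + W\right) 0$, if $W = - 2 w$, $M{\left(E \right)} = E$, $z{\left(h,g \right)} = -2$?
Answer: $0$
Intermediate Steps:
$Y{\left(s,F \right)} = s$
$o{\left(k \right)} = - k$
$W = 10$ ($W = \left(-2\right) \left(-5\right) = 10$)
$\left(o{\left(z{\left(-4,0 \right)} \right)} + W\right) 0 = \left(\left(-1\right) \left(-2\right) + 10\right) 0 = \left(2 + 10\right) 0 = 12 \cdot 0 = 0$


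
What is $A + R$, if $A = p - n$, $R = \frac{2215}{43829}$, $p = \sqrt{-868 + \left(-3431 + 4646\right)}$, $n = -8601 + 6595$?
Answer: $\frac{87923189}{43829} + \sqrt{347} \approx 2024.7$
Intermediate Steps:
$n = -2006$
$p = \sqrt{347}$ ($p = \sqrt{-868 + 1215} = \sqrt{347} \approx 18.628$)
$R = \frac{2215}{43829}$ ($R = 2215 \cdot \frac{1}{43829} = \frac{2215}{43829} \approx 0.050537$)
$A = 2006 + \sqrt{347}$ ($A = \sqrt{347} - -2006 = \sqrt{347} + 2006 = 2006 + \sqrt{347} \approx 2024.6$)
$A + R = \left(2006 + \sqrt{347}\right) + \frac{2215}{43829} = \frac{87923189}{43829} + \sqrt{347}$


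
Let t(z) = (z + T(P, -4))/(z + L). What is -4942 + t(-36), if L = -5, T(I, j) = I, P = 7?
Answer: -202593/41 ≈ -4941.3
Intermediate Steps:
t(z) = (7 + z)/(-5 + z) (t(z) = (z + 7)/(z - 5) = (7 + z)/(-5 + z))
-4942 + t(-36) = -4942 + (7 - 36)/(-5 - 36) = -4942 - 29/(-41) = -4942 - 1/41*(-29) = -4942 + 29/41 = -202593/41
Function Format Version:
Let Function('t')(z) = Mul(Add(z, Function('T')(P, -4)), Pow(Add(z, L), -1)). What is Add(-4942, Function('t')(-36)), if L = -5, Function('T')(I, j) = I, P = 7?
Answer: Rational(-202593, 41) ≈ -4941.3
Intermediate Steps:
Function('t')(z) = Mul(Pow(Add(-5, z), -1), Add(7, z)) (Function('t')(z) = Mul(Add(z, 7), Pow(Add(z, -5), -1)) = Mul(Add(7, z), Pow(Add(-5, z), -1)) = Mul(Pow(Add(-5, z), -1), Add(7, z)))
Add(-4942, Function('t')(-36)) = Add(-4942, Mul(Pow(Add(-5, -36), -1), Add(7, -36))) = Add(-4942, Mul(Pow(-41, -1), -29)) = Add(-4942, Mul(Rational(-1, 41), -29)) = Add(-4942, Rational(29, 41)) = Rational(-202593, 41)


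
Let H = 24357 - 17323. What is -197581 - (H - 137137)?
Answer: -67478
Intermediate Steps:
H = 7034
-197581 - (H - 137137) = -197581 - (7034 - 137137) = -197581 - 1*(-130103) = -197581 + 130103 = -67478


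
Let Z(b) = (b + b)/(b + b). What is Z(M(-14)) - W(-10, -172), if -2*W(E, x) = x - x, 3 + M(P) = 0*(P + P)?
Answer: 1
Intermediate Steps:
M(P) = -3 (M(P) = -3 + 0*(P + P) = -3 + 0*(2*P) = -3 + 0 = -3)
W(E, x) = 0 (W(E, x) = -(x - x)/2 = -½*0 = 0)
Z(b) = 1 (Z(b) = (2*b)/((2*b)) = (2*b)*(1/(2*b)) = 1)
Z(M(-14)) - W(-10, -172) = 1 - 1*0 = 1 + 0 = 1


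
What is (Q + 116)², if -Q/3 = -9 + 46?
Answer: 25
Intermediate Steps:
Q = -111 (Q = -3*(-9 + 46) = -3*37 = -111)
(Q + 116)² = (-111 + 116)² = 5² = 25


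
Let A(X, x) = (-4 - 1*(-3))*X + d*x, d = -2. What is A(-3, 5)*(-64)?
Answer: 448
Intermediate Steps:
A(X, x) = -X - 2*x (A(X, x) = (-4 - 1*(-3))*X - 2*x = (-4 + 3)*X - 2*x = -X - 2*x)
A(-3, 5)*(-64) = (-1*(-3) - 2*5)*(-64) = (3 - 10)*(-64) = -7*(-64) = 448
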